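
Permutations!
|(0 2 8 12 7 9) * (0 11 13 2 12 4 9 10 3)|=|(0 12 7 10 3)(2 8 4 9 11 13)|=30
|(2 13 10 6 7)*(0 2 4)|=7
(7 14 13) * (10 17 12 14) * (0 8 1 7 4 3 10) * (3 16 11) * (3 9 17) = [8, 7, 2, 10, 16, 5, 6, 0, 1, 17, 3, 9, 14, 4, 13, 15, 11, 12] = (0 8 1 7)(3 10)(4 16 11 9 17 12 14 13)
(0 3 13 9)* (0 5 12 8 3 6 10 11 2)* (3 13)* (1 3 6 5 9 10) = [5, 3, 0, 6, 4, 12, 1, 7, 13, 9, 11, 2, 8, 10] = (0 5 12 8 13 10 11 2)(1 3 6)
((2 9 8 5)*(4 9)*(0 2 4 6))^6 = (4 8)(5 9)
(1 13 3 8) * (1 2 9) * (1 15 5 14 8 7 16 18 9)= (1 13 3 7 16 18 9 15 5 14 8 2)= [0, 13, 1, 7, 4, 14, 6, 16, 2, 15, 10, 11, 12, 3, 8, 5, 18, 17, 9]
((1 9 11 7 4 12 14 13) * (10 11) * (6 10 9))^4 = (1 7 13 11 14 10 12 6 4)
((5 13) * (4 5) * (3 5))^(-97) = (3 4 13 5)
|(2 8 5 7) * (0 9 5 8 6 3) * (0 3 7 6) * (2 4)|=7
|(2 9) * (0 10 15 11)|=4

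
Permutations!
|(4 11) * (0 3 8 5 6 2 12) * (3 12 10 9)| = 14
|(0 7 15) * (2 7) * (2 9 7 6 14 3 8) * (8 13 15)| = |(0 9 7 8 2 6 14 3 13 15)| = 10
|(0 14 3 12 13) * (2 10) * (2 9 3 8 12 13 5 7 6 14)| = |(0 2 10 9 3 13)(5 7 6 14 8 12)| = 6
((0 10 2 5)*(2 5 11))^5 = ((0 10 5)(2 11))^5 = (0 5 10)(2 11)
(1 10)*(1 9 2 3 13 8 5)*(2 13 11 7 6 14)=(1 10 9 13 8 5)(2 3 11 7 6 14)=[0, 10, 3, 11, 4, 1, 14, 6, 5, 13, 9, 7, 12, 8, 2]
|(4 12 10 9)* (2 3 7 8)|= |(2 3 7 8)(4 12 10 9)|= 4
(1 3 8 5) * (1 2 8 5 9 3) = (2 8 9 3 5) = [0, 1, 8, 5, 4, 2, 6, 7, 9, 3]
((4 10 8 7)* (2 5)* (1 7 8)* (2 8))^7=((1 7 4 10)(2 5 8))^7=(1 10 4 7)(2 5 8)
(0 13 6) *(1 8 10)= (0 13 6)(1 8 10)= [13, 8, 2, 3, 4, 5, 0, 7, 10, 9, 1, 11, 12, 6]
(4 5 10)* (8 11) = (4 5 10)(8 11) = [0, 1, 2, 3, 5, 10, 6, 7, 11, 9, 4, 8]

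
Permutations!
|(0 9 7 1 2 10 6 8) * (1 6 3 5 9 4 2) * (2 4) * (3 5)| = |(0 2 10 5 9 7 6 8)| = 8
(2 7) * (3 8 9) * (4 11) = (2 7)(3 8 9)(4 11) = [0, 1, 7, 8, 11, 5, 6, 2, 9, 3, 10, 4]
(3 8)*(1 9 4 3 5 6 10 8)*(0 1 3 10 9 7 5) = (0 1 7 5 6 9 4 10 8) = [1, 7, 2, 3, 10, 6, 9, 5, 0, 4, 8]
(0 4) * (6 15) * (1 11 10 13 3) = (0 4)(1 11 10 13 3)(6 15) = [4, 11, 2, 1, 0, 5, 15, 7, 8, 9, 13, 10, 12, 3, 14, 6]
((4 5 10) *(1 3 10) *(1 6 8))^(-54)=((1 3 10 4 5 6 8))^(-54)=(1 10 5 8 3 4 6)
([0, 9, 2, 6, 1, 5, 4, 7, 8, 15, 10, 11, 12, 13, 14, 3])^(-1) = [0, 4, 2, 15, 6, 5, 3, 7, 8, 1, 10, 11, 12, 13, 14, 9]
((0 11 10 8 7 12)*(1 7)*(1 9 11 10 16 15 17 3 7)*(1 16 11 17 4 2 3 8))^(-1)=(0 12 7 3 2 4 15 16 1 10)(8 17 9)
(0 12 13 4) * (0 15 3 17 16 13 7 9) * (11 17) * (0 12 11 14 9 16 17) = (17)(0 11)(3 14 9 12 7 16 13 4 15) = [11, 1, 2, 14, 15, 5, 6, 16, 8, 12, 10, 0, 7, 4, 9, 3, 13, 17]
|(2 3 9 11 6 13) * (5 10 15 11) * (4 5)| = 10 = |(2 3 9 4 5 10 15 11 6 13)|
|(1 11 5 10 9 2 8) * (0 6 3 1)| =10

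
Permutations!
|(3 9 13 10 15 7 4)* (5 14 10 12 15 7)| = |(3 9 13 12 15 5 14 10 7 4)| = 10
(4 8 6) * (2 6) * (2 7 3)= [0, 1, 6, 2, 8, 5, 4, 3, 7]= (2 6 4 8 7 3)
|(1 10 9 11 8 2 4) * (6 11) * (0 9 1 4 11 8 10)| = |(0 9 6 8 2 11 10 1)| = 8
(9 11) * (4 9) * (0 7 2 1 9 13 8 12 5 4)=(0 7 2 1 9 11)(4 13 8 12 5)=[7, 9, 1, 3, 13, 4, 6, 2, 12, 11, 10, 0, 5, 8]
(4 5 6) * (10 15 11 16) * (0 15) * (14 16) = (0 15 11 14 16 10)(4 5 6) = [15, 1, 2, 3, 5, 6, 4, 7, 8, 9, 0, 14, 12, 13, 16, 11, 10]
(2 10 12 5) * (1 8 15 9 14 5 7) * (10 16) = [0, 8, 16, 3, 4, 2, 6, 1, 15, 14, 12, 11, 7, 13, 5, 9, 10] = (1 8 15 9 14 5 2 16 10 12 7)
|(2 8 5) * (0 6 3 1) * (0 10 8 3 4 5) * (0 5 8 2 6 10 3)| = |(0 10 2)(1 3)(4 8 5 6)| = 12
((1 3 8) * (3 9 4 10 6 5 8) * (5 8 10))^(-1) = (1 8 6 10 5 4 9)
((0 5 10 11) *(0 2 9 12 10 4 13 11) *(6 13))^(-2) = (0 12 2 13 4)(5 10 9 11 6)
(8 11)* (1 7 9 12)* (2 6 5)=(1 7 9 12)(2 6 5)(8 11)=[0, 7, 6, 3, 4, 2, 5, 9, 11, 12, 10, 8, 1]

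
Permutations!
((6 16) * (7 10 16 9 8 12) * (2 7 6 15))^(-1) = (2 15 16 10 7)(6 12 8 9)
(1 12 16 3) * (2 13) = [0, 12, 13, 1, 4, 5, 6, 7, 8, 9, 10, 11, 16, 2, 14, 15, 3] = (1 12 16 3)(2 13)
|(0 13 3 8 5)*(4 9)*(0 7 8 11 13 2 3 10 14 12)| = 24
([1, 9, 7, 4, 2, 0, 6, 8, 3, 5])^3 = [5, 0, 3, 7, 8, 9, 6, 4, 2, 1]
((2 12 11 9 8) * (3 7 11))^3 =(2 7 8 3 9 12 11)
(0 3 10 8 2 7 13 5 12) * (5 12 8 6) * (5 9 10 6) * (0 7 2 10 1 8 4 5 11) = [3, 8, 2, 6, 5, 4, 9, 13, 10, 1, 11, 0, 7, 12] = (0 3 6 9 1 8 10 11)(4 5)(7 13 12)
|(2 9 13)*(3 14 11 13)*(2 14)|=3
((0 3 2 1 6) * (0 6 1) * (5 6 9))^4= (0 3 2)(5 6 9)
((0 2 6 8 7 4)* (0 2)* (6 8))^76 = (8)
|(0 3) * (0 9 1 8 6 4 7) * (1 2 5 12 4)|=|(0 3 9 2 5 12 4 7)(1 8 6)|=24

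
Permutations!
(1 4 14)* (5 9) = (1 4 14)(5 9) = [0, 4, 2, 3, 14, 9, 6, 7, 8, 5, 10, 11, 12, 13, 1]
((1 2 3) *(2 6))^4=(6)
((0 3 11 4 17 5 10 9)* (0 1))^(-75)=((0 3 11 4 17 5 10 9 1))^(-75)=(0 10 4)(1 5 11)(3 9 17)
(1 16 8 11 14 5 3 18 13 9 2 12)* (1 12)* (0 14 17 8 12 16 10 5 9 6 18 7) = [14, 10, 1, 7, 4, 3, 18, 0, 11, 2, 5, 17, 16, 6, 9, 15, 12, 8, 13] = (0 14 9 2 1 10 5 3 7)(6 18 13)(8 11 17)(12 16)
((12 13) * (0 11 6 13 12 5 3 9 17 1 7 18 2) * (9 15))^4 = (0 5 17 2 13 9 18 6 15 7 11 3 1) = ((0 11 6 13 5 3 15 9 17 1 7 18 2))^4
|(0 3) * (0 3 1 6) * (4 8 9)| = 3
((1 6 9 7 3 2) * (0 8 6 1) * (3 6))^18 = ((0 8 3 2)(6 9 7))^18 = (9)(0 3)(2 8)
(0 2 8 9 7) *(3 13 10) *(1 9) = (0 2 8 1 9 7)(3 13 10) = [2, 9, 8, 13, 4, 5, 6, 0, 1, 7, 3, 11, 12, 10]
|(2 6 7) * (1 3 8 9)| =12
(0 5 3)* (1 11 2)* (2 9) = [5, 11, 1, 0, 4, 3, 6, 7, 8, 2, 10, 9] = (0 5 3)(1 11 9 2)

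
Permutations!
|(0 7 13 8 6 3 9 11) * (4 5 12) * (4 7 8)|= |(0 8 6 3 9 11)(4 5 12 7 13)|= 30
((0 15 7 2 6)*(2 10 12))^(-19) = ((0 15 7 10 12 2 6))^(-19) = (0 7 12 6 15 10 2)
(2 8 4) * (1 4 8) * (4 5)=[0, 5, 1, 3, 2, 4, 6, 7, 8]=(8)(1 5 4 2)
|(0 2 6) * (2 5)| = |(0 5 2 6)| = 4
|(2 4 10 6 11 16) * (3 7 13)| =6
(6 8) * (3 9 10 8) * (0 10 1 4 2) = [10, 4, 0, 9, 2, 5, 3, 7, 6, 1, 8] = (0 10 8 6 3 9 1 4 2)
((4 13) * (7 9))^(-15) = (4 13)(7 9)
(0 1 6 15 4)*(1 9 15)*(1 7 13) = (0 9 15 4)(1 6 7 13) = [9, 6, 2, 3, 0, 5, 7, 13, 8, 15, 10, 11, 12, 1, 14, 4]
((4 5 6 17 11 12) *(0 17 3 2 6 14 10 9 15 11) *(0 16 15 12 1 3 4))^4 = ((0 17 16 15 11 1 3 2 6 4 5 14 10 9 12))^4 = (0 11 6 10 17 1 4 9 16 3 5 12 15 2 14)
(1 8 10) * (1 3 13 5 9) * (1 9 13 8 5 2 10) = (1 5 13 2 10 3 8) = [0, 5, 10, 8, 4, 13, 6, 7, 1, 9, 3, 11, 12, 2]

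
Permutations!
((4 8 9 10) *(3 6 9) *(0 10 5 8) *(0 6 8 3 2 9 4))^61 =(0 10)(2 9 5 3 8)(4 6)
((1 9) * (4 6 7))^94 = (9)(4 6 7) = ((1 9)(4 6 7))^94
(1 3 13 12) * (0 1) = (0 1 3 13 12) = [1, 3, 2, 13, 4, 5, 6, 7, 8, 9, 10, 11, 0, 12]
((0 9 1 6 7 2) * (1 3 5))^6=((0 9 3 5 1 6 7 2))^6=(0 7 1 3)(2 6 5 9)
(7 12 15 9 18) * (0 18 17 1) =(0 18 7 12 15 9 17 1) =[18, 0, 2, 3, 4, 5, 6, 12, 8, 17, 10, 11, 15, 13, 14, 9, 16, 1, 7]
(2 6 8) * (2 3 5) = [0, 1, 6, 5, 4, 2, 8, 7, 3] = (2 6 8 3 5)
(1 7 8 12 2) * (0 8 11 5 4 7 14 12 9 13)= (0 8 9 13)(1 14 12 2)(4 7 11 5)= [8, 14, 1, 3, 7, 4, 6, 11, 9, 13, 10, 5, 2, 0, 12]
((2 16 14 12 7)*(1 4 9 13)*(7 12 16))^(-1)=(1 13 9 4)(2 7)(14 16)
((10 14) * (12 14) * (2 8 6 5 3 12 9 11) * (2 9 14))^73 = (2 8 6 5 3 12)(9 11)(10 14)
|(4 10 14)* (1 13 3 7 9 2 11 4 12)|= 11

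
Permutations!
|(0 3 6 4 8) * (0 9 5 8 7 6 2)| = 3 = |(0 3 2)(4 7 6)(5 8 9)|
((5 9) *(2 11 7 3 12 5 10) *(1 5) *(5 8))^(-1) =(1 12 3 7 11 2 10 9 5 8)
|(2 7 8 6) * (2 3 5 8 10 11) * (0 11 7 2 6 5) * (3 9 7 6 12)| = 4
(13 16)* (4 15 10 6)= (4 15 10 6)(13 16)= [0, 1, 2, 3, 15, 5, 4, 7, 8, 9, 6, 11, 12, 16, 14, 10, 13]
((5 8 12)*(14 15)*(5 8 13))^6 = ((5 13)(8 12)(14 15))^6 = (15)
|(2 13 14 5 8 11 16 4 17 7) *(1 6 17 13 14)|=|(1 6 17 7 2 14 5 8 11 16 4 13)|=12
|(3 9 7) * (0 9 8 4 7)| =|(0 9)(3 8 4 7)| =4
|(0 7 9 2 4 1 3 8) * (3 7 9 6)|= 9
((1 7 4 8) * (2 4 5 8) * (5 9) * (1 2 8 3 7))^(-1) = (2 8 4)(3 5 9 7)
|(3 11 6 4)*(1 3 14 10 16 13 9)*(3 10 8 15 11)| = 30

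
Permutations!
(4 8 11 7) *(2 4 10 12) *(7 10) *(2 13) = (2 4 8 11 10 12 13) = [0, 1, 4, 3, 8, 5, 6, 7, 11, 9, 12, 10, 13, 2]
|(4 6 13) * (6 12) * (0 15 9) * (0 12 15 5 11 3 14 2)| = 6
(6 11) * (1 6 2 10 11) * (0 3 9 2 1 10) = (0 3 9 2)(1 6 10 11) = [3, 6, 0, 9, 4, 5, 10, 7, 8, 2, 11, 1]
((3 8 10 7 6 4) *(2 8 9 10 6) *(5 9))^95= (2 5 8 9 6 10 4 7 3)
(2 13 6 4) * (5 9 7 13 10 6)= (2 10 6 4)(5 9 7 13)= [0, 1, 10, 3, 2, 9, 4, 13, 8, 7, 6, 11, 12, 5]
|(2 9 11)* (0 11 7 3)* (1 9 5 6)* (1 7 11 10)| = 10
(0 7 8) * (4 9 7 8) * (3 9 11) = (0 8)(3 9 7 4 11) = [8, 1, 2, 9, 11, 5, 6, 4, 0, 7, 10, 3]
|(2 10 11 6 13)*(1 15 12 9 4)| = 5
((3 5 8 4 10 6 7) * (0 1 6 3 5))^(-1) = ((0 1 6 7 5 8 4 10 3))^(-1) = (0 3 10 4 8 5 7 6 1)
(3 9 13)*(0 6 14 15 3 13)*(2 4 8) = [6, 1, 4, 9, 8, 5, 14, 7, 2, 0, 10, 11, 12, 13, 15, 3] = (0 6 14 15 3 9)(2 4 8)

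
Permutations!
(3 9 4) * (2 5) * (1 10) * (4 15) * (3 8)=(1 10)(2 5)(3 9 15 4 8)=[0, 10, 5, 9, 8, 2, 6, 7, 3, 15, 1, 11, 12, 13, 14, 4]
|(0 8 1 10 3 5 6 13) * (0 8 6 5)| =7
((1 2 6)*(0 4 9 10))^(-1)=(0 10 9 4)(1 6 2)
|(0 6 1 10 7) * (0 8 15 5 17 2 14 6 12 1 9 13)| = 14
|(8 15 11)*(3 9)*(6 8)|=4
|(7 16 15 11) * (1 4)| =4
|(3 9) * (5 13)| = 2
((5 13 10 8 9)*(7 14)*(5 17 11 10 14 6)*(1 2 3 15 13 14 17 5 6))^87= ((1 2 3 15 13 17 11 10 8 9 5 14 7))^87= (1 9 17 2 5 11 3 14 10 15 7 8 13)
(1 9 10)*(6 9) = (1 6 9 10) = [0, 6, 2, 3, 4, 5, 9, 7, 8, 10, 1]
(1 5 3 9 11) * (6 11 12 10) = (1 5 3 9 12 10 6 11) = [0, 5, 2, 9, 4, 3, 11, 7, 8, 12, 6, 1, 10]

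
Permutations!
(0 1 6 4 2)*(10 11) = [1, 6, 0, 3, 2, 5, 4, 7, 8, 9, 11, 10] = (0 1 6 4 2)(10 11)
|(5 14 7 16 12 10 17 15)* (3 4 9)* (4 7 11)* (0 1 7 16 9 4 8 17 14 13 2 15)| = 12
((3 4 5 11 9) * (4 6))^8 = ((3 6 4 5 11 9))^8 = (3 4 11)(5 9 6)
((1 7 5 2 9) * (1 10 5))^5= ((1 7)(2 9 10 5))^5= (1 7)(2 9 10 5)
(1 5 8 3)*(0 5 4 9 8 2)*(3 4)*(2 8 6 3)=(0 5 8 4 9 6 3 1 2)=[5, 2, 0, 1, 9, 8, 3, 7, 4, 6]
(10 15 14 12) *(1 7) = (1 7)(10 15 14 12) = [0, 7, 2, 3, 4, 5, 6, 1, 8, 9, 15, 11, 10, 13, 12, 14]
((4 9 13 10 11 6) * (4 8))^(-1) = (4 8 6 11 10 13 9)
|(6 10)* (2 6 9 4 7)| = |(2 6 10 9 4 7)| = 6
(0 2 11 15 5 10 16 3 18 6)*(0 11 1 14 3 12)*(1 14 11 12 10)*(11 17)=(0 2 14 3 18 6 12)(1 17 11 15 5)(10 16)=[2, 17, 14, 18, 4, 1, 12, 7, 8, 9, 16, 15, 0, 13, 3, 5, 10, 11, 6]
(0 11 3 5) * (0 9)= (0 11 3 5 9)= [11, 1, 2, 5, 4, 9, 6, 7, 8, 0, 10, 3]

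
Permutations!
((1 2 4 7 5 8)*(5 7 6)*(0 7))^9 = ((0 7)(1 2 4 6 5 8))^9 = (0 7)(1 6)(2 5)(4 8)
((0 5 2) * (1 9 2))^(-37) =(0 9 5 2 1)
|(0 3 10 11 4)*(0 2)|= 6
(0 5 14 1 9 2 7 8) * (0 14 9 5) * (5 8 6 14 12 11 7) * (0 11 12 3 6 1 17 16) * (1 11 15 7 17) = (0 15 7 11 17 16)(1 8 3 6 14)(2 5 9) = [15, 8, 5, 6, 4, 9, 14, 11, 3, 2, 10, 17, 12, 13, 1, 7, 0, 16]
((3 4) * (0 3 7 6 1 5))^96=((0 3 4 7 6 1 5))^96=(0 1 7 3 5 6 4)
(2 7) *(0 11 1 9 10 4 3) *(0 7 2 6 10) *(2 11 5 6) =[5, 9, 11, 7, 3, 6, 10, 2, 8, 0, 4, 1] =(0 5 6 10 4 3 7 2 11 1 9)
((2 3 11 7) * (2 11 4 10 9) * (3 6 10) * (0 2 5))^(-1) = (0 5 9 10 6 2)(3 4)(7 11)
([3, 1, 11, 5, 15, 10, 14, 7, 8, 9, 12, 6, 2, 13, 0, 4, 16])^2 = (16)(0 5 12 11 14 3 10 2 6)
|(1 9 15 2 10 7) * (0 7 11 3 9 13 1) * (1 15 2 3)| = 8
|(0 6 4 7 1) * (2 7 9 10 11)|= |(0 6 4 9 10 11 2 7 1)|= 9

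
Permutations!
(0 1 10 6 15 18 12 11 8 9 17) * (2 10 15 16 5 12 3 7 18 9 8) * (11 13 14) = (0 1 15 9 17)(2 10 6 16 5 12 13 14 11)(3 7 18) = [1, 15, 10, 7, 4, 12, 16, 18, 8, 17, 6, 2, 13, 14, 11, 9, 5, 0, 3]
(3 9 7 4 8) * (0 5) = [5, 1, 2, 9, 8, 0, 6, 4, 3, 7] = (0 5)(3 9 7 4 8)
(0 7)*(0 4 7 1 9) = (0 1 9)(4 7) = [1, 9, 2, 3, 7, 5, 6, 4, 8, 0]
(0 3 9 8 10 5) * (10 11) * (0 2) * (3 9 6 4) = (0 9 8 11 10 5 2)(3 6 4) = [9, 1, 0, 6, 3, 2, 4, 7, 11, 8, 5, 10]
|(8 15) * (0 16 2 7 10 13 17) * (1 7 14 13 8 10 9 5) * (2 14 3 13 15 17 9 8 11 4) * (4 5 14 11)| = |(0 16 11 5 1 7 8 17)(2 3 13 9 14 15 10 4)| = 8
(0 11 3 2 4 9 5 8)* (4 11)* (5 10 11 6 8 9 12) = [4, 1, 6, 2, 12, 9, 8, 7, 0, 10, 11, 3, 5] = (0 4 12 5 9 10 11 3 2 6 8)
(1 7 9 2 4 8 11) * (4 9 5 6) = (1 7 5 6 4 8 11)(2 9) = [0, 7, 9, 3, 8, 6, 4, 5, 11, 2, 10, 1]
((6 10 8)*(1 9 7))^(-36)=(10)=((1 9 7)(6 10 8))^(-36)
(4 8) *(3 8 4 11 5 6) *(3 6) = (3 8 11 5) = [0, 1, 2, 8, 4, 3, 6, 7, 11, 9, 10, 5]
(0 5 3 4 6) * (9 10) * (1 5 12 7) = (0 12 7 1 5 3 4 6)(9 10) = [12, 5, 2, 4, 6, 3, 0, 1, 8, 10, 9, 11, 7]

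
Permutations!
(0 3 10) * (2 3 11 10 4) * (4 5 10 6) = (0 11 6 4 2 3 5 10) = [11, 1, 3, 5, 2, 10, 4, 7, 8, 9, 0, 6]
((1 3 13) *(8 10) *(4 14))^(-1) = ((1 3 13)(4 14)(8 10))^(-1) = (1 13 3)(4 14)(8 10)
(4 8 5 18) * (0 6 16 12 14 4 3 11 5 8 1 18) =(0 6 16 12 14 4 1 18 3 11 5) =[6, 18, 2, 11, 1, 0, 16, 7, 8, 9, 10, 5, 14, 13, 4, 15, 12, 17, 3]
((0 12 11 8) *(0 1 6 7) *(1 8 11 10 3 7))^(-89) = (0 12 10 3 7)(1 6)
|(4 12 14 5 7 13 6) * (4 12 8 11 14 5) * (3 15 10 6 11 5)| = 35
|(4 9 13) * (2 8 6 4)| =6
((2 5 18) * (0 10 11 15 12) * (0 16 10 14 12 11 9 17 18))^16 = ((0 14 12 16 10 9 17 18 2 5)(11 15))^16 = (0 17 12 2 10)(5 9 14 18 16)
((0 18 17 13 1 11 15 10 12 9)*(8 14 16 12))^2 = ((0 18 17 13 1 11 15 10 8 14 16 12 9))^2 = (0 17 1 15 8 16 9 18 13 11 10 14 12)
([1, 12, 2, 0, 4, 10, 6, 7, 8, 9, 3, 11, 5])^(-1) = [3, 0, 2, 10, 4, 12, 6, 7, 8, 9, 5, 11, 1]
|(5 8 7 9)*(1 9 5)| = 6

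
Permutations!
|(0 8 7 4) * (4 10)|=|(0 8 7 10 4)|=5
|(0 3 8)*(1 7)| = |(0 3 8)(1 7)| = 6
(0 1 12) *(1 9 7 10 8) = (0 9 7 10 8 1 12) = [9, 12, 2, 3, 4, 5, 6, 10, 1, 7, 8, 11, 0]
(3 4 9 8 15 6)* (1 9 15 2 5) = (1 9 8 2 5)(3 4 15 6) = [0, 9, 5, 4, 15, 1, 3, 7, 2, 8, 10, 11, 12, 13, 14, 6]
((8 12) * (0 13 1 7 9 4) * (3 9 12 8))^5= (0 3 1 4 12 13 9 7)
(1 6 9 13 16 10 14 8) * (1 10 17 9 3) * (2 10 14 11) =(1 6 3)(2 10 11)(8 14)(9 13 16 17) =[0, 6, 10, 1, 4, 5, 3, 7, 14, 13, 11, 2, 12, 16, 8, 15, 17, 9]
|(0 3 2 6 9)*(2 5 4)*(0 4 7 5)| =|(0 3)(2 6 9 4)(5 7)| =4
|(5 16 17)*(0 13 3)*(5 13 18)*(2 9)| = |(0 18 5 16 17 13 3)(2 9)| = 14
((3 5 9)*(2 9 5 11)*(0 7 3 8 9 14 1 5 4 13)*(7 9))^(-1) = (0 13 4 5 1 14 2 11 3 7 8 9)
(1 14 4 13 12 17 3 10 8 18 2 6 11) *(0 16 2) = (0 16 2 6 11 1 14 4 13 12 17 3 10 8 18) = [16, 14, 6, 10, 13, 5, 11, 7, 18, 9, 8, 1, 17, 12, 4, 15, 2, 3, 0]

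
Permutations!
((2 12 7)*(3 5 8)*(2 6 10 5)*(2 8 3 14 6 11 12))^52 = ((3 8 14 6 10 5)(7 11 12))^52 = (3 10 14)(5 6 8)(7 11 12)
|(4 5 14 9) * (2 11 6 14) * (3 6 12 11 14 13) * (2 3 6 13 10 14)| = |(3 13 6 10 14 9 4 5)(11 12)| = 8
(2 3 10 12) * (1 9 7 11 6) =[0, 9, 3, 10, 4, 5, 1, 11, 8, 7, 12, 6, 2] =(1 9 7 11 6)(2 3 10 12)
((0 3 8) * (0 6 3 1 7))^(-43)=((0 1 7)(3 8 6))^(-43)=(0 7 1)(3 6 8)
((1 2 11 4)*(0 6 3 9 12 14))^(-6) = ((0 6 3 9 12 14)(1 2 11 4))^(-6) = (14)(1 11)(2 4)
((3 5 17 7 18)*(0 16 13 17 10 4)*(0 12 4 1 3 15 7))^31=((0 16 13 17)(1 3 5 10)(4 12)(7 18 15))^31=(0 17 13 16)(1 10 5 3)(4 12)(7 18 15)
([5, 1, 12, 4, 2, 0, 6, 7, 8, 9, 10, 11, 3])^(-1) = [5, 1, 4, 12, 3, 0, 6, 7, 8, 9, 10, 11, 2]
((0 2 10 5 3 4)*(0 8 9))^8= ((0 2 10 5 3 4 8 9))^8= (10)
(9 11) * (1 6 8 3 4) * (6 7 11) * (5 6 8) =[0, 7, 2, 4, 1, 6, 5, 11, 3, 8, 10, 9] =(1 7 11 9 8 3 4)(5 6)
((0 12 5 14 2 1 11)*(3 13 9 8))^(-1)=(0 11 1 2 14 5 12)(3 8 9 13)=((0 12 5 14 2 1 11)(3 13 9 8))^(-1)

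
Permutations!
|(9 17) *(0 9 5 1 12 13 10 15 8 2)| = 11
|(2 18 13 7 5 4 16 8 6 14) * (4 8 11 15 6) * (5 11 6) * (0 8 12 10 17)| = |(0 8 4 16 6 14 2 18 13 7 11 15 5 12 10 17)| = 16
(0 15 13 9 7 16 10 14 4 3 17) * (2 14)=(0 15 13 9 7 16 10 2 14 4 3 17)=[15, 1, 14, 17, 3, 5, 6, 16, 8, 7, 2, 11, 12, 9, 4, 13, 10, 0]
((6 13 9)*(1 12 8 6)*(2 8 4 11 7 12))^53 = ((1 2 8 6 13 9)(4 11 7 12))^53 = (1 9 13 6 8 2)(4 11 7 12)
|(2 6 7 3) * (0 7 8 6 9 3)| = |(0 7)(2 9 3)(6 8)| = 6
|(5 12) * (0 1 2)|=|(0 1 2)(5 12)|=6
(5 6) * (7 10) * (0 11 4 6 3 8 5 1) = (0 11 4 6 1)(3 8 5)(7 10) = [11, 0, 2, 8, 6, 3, 1, 10, 5, 9, 7, 4]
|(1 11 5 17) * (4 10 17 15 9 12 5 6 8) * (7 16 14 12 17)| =|(1 11 6 8 4 10 7 16 14 12 5 15 9 17)| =14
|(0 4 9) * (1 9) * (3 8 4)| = |(0 3 8 4 1 9)| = 6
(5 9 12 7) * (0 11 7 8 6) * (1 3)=(0 11 7 5 9 12 8 6)(1 3)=[11, 3, 2, 1, 4, 9, 0, 5, 6, 12, 10, 7, 8]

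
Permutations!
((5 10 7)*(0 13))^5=((0 13)(5 10 7))^5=(0 13)(5 7 10)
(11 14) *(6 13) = (6 13)(11 14) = [0, 1, 2, 3, 4, 5, 13, 7, 8, 9, 10, 14, 12, 6, 11]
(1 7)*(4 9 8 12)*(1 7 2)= (1 2)(4 9 8 12)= [0, 2, 1, 3, 9, 5, 6, 7, 12, 8, 10, 11, 4]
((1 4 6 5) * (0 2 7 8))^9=(0 2 7 8)(1 4 6 5)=((0 2 7 8)(1 4 6 5))^9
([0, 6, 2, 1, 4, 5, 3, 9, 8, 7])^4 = (9)(1 6 3)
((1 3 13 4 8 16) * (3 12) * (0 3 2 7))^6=(0 1 13 2 8)(3 12 4 7 16)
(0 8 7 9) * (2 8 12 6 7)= [12, 1, 8, 3, 4, 5, 7, 9, 2, 0, 10, 11, 6]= (0 12 6 7 9)(2 8)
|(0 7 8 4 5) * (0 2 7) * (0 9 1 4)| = 8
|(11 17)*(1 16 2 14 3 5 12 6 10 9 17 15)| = 13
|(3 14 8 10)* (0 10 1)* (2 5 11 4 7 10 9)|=|(0 9 2 5 11 4 7 10 3 14 8 1)|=12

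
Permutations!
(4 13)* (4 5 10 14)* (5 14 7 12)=(4 13 14)(5 10 7 12)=[0, 1, 2, 3, 13, 10, 6, 12, 8, 9, 7, 11, 5, 14, 4]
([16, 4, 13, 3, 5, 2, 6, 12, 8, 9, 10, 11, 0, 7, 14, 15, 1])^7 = [7, 0, 4, 3, 16, 1, 6, 2, 8, 9, 10, 11, 13, 5, 14, 15, 12]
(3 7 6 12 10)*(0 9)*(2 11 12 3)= (0 9)(2 11 12 10)(3 7 6)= [9, 1, 11, 7, 4, 5, 3, 6, 8, 0, 2, 12, 10]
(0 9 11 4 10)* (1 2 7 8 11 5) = [9, 2, 7, 3, 10, 1, 6, 8, 11, 5, 0, 4] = (0 9 5 1 2 7 8 11 4 10)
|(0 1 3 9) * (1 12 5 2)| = |(0 12 5 2 1 3 9)| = 7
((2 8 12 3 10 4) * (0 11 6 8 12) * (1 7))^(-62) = ((0 11 6 8)(1 7)(2 12 3 10 4))^(-62) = (0 6)(2 10 12 4 3)(8 11)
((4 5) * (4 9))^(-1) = (4 9 5)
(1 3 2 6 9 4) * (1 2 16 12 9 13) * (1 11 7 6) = (1 3 16 12 9 4 2)(6 13 11 7) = [0, 3, 1, 16, 2, 5, 13, 6, 8, 4, 10, 7, 9, 11, 14, 15, 12]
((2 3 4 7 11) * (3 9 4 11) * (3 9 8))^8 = (11)(4 9 7)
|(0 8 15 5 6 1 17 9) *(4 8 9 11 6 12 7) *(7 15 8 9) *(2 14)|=12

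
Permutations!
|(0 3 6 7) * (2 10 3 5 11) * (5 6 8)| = 6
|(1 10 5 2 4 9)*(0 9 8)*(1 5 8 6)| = |(0 9 5 2 4 6 1 10 8)| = 9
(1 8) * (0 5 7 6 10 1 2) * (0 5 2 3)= (0 2 5 7 6 10 1 8 3)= [2, 8, 5, 0, 4, 7, 10, 6, 3, 9, 1]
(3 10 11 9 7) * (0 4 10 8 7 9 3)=(0 4 10 11 3 8 7)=[4, 1, 2, 8, 10, 5, 6, 0, 7, 9, 11, 3]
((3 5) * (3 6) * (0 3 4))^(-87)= (0 6 3 4 5)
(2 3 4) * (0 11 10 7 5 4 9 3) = (0 11 10 7 5 4 2)(3 9) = [11, 1, 0, 9, 2, 4, 6, 5, 8, 3, 7, 10]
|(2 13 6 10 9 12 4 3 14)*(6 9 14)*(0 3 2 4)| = 10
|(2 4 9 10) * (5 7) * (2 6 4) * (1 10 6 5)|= 12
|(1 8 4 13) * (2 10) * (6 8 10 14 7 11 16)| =11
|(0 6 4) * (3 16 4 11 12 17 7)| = |(0 6 11 12 17 7 3 16 4)| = 9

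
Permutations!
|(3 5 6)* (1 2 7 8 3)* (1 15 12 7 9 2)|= |(2 9)(3 5 6 15 12 7 8)|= 14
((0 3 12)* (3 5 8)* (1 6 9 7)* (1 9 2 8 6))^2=((0 5 6 2 8 3 12)(7 9))^2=(0 6 8 12 5 2 3)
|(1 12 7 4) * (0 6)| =|(0 6)(1 12 7 4)| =4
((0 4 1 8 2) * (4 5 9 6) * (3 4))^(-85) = (0 4 5 1 9 8 6 2 3)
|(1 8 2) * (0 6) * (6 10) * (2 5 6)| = |(0 10 2 1 8 5 6)| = 7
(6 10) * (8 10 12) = [0, 1, 2, 3, 4, 5, 12, 7, 10, 9, 6, 11, 8] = (6 12 8 10)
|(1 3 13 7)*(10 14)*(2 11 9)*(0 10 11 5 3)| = 11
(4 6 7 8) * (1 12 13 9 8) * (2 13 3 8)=(1 12 3 8 4 6 7)(2 13 9)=[0, 12, 13, 8, 6, 5, 7, 1, 4, 2, 10, 11, 3, 9]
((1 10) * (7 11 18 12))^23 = (1 10)(7 12 18 11)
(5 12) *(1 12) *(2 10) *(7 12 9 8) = (1 9 8 7 12 5)(2 10) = [0, 9, 10, 3, 4, 1, 6, 12, 7, 8, 2, 11, 5]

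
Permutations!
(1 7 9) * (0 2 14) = (0 2 14)(1 7 9) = [2, 7, 14, 3, 4, 5, 6, 9, 8, 1, 10, 11, 12, 13, 0]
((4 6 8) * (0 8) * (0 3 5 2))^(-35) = (8)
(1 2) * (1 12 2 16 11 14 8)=(1 16 11 14 8)(2 12)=[0, 16, 12, 3, 4, 5, 6, 7, 1, 9, 10, 14, 2, 13, 8, 15, 11]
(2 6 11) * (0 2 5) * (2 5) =(0 5)(2 6 11) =[5, 1, 6, 3, 4, 0, 11, 7, 8, 9, 10, 2]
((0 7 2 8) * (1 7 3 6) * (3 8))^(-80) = (8)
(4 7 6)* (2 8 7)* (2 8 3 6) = [0, 1, 3, 6, 8, 5, 4, 2, 7] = (2 3 6 4 8 7)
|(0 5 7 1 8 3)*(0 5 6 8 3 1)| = 7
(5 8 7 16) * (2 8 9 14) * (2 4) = (2 8 7 16 5 9 14 4) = [0, 1, 8, 3, 2, 9, 6, 16, 7, 14, 10, 11, 12, 13, 4, 15, 5]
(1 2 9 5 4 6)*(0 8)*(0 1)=(0 8 1 2 9 5 4 6)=[8, 2, 9, 3, 6, 4, 0, 7, 1, 5]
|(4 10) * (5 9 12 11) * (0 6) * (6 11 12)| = 10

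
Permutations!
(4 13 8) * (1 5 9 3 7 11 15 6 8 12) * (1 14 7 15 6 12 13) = (1 5 9 3 15 12 14 7 11 6 8 4) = [0, 5, 2, 15, 1, 9, 8, 11, 4, 3, 10, 6, 14, 13, 7, 12]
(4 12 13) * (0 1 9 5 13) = (0 1 9 5 13 4 12) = [1, 9, 2, 3, 12, 13, 6, 7, 8, 5, 10, 11, 0, 4]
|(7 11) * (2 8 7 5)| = |(2 8 7 11 5)| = 5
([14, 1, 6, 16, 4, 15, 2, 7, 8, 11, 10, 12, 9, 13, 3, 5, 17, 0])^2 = (0 3 17 14 16)(9 12 11)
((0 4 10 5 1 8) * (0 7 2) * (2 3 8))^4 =(0 1 10)(2 5 4)(3 8 7)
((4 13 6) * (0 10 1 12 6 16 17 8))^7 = ((0 10 1 12 6 4 13 16 17 8))^7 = (0 16 6 10 17 4 1 8 13 12)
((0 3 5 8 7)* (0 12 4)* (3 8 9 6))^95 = ((0 8 7 12 4)(3 5 9 6))^95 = (12)(3 6 9 5)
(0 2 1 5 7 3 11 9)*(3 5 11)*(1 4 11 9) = [2, 9, 4, 3, 11, 7, 6, 5, 8, 0, 10, 1] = (0 2 4 11 1 9)(5 7)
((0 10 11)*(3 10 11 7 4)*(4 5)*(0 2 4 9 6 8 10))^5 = (11)(5 7 10 8 6 9) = ((0 11 2 4 3)(5 9 6 8 10 7))^5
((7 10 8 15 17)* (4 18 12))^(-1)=((4 18 12)(7 10 8 15 17))^(-1)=(4 12 18)(7 17 15 8 10)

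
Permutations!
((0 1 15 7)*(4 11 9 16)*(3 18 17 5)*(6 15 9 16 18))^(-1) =((0 1 9 18 17 5 3 6 15 7)(4 11 16))^(-1) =(0 7 15 6 3 5 17 18 9 1)(4 16 11)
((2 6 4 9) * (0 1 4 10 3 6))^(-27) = (10)(0 9 1 2 4)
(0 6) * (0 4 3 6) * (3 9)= (3 6 4 9)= [0, 1, 2, 6, 9, 5, 4, 7, 8, 3]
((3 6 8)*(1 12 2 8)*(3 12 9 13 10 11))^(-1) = (1 6 3 11 10 13 9)(2 12 8)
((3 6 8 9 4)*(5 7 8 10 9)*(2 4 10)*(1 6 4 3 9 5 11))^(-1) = ((1 6 2 3 4 9 10 5 7 8 11))^(-1) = (1 11 8 7 5 10 9 4 3 2 6)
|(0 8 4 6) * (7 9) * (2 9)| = |(0 8 4 6)(2 9 7)| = 12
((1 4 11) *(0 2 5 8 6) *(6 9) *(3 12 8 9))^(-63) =(12)(0 5 6 2 9)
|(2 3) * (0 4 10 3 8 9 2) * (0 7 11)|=6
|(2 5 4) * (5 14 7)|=|(2 14 7 5 4)|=5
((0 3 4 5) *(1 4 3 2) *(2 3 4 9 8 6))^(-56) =(1 2 6 8 9)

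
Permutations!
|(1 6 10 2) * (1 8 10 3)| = 3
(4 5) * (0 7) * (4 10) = (0 7)(4 5 10) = [7, 1, 2, 3, 5, 10, 6, 0, 8, 9, 4]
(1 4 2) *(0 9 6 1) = (0 9 6 1 4 2) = [9, 4, 0, 3, 2, 5, 1, 7, 8, 6]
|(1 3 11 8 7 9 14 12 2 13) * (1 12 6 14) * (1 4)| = |(1 3 11 8 7 9 4)(2 13 12)(6 14)| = 42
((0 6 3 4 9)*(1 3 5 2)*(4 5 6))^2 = (0 9 4)(1 5)(2 3)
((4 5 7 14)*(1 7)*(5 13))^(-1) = (1 5 13 4 14 7)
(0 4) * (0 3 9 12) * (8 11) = [4, 1, 2, 9, 3, 5, 6, 7, 11, 12, 10, 8, 0] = (0 4 3 9 12)(8 11)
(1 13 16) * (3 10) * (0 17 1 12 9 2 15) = (0 17 1 13 16 12 9 2 15)(3 10) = [17, 13, 15, 10, 4, 5, 6, 7, 8, 2, 3, 11, 9, 16, 14, 0, 12, 1]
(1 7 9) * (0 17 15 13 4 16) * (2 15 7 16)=(0 17 7 9 1 16)(2 15 13 4)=[17, 16, 15, 3, 2, 5, 6, 9, 8, 1, 10, 11, 12, 4, 14, 13, 0, 7]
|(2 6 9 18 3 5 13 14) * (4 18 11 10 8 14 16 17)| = 7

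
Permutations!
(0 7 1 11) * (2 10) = (0 7 1 11)(2 10) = [7, 11, 10, 3, 4, 5, 6, 1, 8, 9, 2, 0]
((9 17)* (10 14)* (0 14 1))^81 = (0 14 10 1)(9 17) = ((0 14 10 1)(9 17))^81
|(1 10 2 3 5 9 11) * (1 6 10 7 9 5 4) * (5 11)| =10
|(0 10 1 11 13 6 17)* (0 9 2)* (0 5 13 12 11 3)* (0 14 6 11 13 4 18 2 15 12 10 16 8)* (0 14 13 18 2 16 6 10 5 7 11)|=70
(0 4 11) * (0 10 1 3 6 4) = (1 3 6 4 11 10) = [0, 3, 2, 6, 11, 5, 4, 7, 8, 9, 1, 10]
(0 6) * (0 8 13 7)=(0 6 8 13 7)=[6, 1, 2, 3, 4, 5, 8, 0, 13, 9, 10, 11, 12, 7]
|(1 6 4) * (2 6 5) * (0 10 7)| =|(0 10 7)(1 5 2 6 4)| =15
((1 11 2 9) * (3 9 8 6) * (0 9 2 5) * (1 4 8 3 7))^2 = ((0 9 4 8 6 7 1 11 5)(2 3))^2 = (0 4 6 1 5 9 8 7 11)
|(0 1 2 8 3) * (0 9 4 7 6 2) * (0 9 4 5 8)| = 10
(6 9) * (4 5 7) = (4 5 7)(6 9) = [0, 1, 2, 3, 5, 7, 9, 4, 8, 6]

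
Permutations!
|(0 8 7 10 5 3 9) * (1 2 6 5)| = |(0 8 7 10 1 2 6 5 3 9)| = 10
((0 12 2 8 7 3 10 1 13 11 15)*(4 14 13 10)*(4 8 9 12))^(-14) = (0 11 14)(2 9 12)(3 8 7)(4 15 13)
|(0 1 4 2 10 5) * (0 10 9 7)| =|(0 1 4 2 9 7)(5 10)| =6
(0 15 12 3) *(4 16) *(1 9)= [15, 9, 2, 0, 16, 5, 6, 7, 8, 1, 10, 11, 3, 13, 14, 12, 4]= (0 15 12 3)(1 9)(4 16)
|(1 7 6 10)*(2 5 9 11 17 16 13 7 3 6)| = |(1 3 6 10)(2 5 9 11 17 16 13 7)| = 8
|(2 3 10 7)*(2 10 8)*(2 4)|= |(2 3 8 4)(7 10)|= 4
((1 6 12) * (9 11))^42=(12)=((1 6 12)(9 11))^42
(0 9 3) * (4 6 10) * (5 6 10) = (0 9 3)(4 10)(5 6) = [9, 1, 2, 0, 10, 6, 5, 7, 8, 3, 4]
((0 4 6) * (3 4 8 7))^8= (0 7 4)(3 6 8)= ((0 8 7 3 4 6))^8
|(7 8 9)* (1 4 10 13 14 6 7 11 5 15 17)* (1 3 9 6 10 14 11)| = 33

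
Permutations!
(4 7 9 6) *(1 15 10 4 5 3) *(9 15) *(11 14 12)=(1 9 6 5 3)(4 7 15 10)(11 14 12)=[0, 9, 2, 1, 7, 3, 5, 15, 8, 6, 4, 14, 11, 13, 12, 10]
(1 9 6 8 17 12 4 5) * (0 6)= (0 6 8 17 12 4 5 1 9)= [6, 9, 2, 3, 5, 1, 8, 7, 17, 0, 10, 11, 4, 13, 14, 15, 16, 12]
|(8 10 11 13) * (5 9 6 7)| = 4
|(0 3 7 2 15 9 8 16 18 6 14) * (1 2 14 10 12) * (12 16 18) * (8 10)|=|(0 3 7 14)(1 2 15 9 10 16 12)(6 8 18)|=84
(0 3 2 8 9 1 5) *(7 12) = (0 3 2 8 9 1 5)(7 12) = [3, 5, 8, 2, 4, 0, 6, 12, 9, 1, 10, 11, 7]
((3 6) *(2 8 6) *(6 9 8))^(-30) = (9)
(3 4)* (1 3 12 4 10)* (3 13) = (1 13 3 10)(4 12) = [0, 13, 2, 10, 12, 5, 6, 7, 8, 9, 1, 11, 4, 3]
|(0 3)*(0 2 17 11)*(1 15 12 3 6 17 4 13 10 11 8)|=13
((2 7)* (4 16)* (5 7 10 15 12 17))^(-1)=(2 7 5 17 12 15 10)(4 16)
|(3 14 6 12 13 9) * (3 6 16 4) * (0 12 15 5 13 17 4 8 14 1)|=|(0 12 17 4 3 1)(5 13 9 6 15)(8 14 16)|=30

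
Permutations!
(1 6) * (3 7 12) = [0, 6, 2, 7, 4, 5, 1, 12, 8, 9, 10, 11, 3] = (1 6)(3 7 12)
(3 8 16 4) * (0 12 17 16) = [12, 1, 2, 8, 3, 5, 6, 7, 0, 9, 10, 11, 17, 13, 14, 15, 4, 16] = (0 12 17 16 4 3 8)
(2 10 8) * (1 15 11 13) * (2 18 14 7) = [0, 15, 10, 3, 4, 5, 6, 2, 18, 9, 8, 13, 12, 1, 7, 11, 16, 17, 14] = (1 15 11 13)(2 10 8 18 14 7)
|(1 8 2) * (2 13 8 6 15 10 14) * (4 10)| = 14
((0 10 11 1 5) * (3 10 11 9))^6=(0 1)(5 11)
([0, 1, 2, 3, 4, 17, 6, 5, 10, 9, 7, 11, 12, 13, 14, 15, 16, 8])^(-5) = (17)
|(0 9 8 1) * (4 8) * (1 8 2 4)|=6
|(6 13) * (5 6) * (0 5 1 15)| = 6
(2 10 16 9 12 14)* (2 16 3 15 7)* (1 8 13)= (1 8 13)(2 10 3 15 7)(9 12 14 16)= [0, 8, 10, 15, 4, 5, 6, 2, 13, 12, 3, 11, 14, 1, 16, 7, 9]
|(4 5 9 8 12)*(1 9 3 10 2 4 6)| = |(1 9 8 12 6)(2 4 5 3 10)| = 5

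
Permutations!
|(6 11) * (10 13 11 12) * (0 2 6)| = |(0 2 6 12 10 13 11)| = 7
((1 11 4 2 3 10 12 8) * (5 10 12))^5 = (1 12 2 11 8 3 4)(5 10)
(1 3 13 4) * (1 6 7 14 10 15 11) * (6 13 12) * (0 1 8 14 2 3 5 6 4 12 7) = (0 1 5 6)(2 3 7)(4 13 12)(8 14 10 15 11) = [1, 5, 3, 7, 13, 6, 0, 2, 14, 9, 15, 8, 4, 12, 10, 11]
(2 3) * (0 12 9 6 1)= (0 12 9 6 1)(2 3)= [12, 0, 3, 2, 4, 5, 1, 7, 8, 6, 10, 11, 9]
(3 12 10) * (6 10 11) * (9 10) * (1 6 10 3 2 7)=(1 6 9 3 12 11 10 2 7)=[0, 6, 7, 12, 4, 5, 9, 1, 8, 3, 2, 10, 11]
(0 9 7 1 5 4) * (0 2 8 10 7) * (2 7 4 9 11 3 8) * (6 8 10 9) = (0 11 3 10 4 7 1 5 6 8 9) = [11, 5, 2, 10, 7, 6, 8, 1, 9, 0, 4, 3]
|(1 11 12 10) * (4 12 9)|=6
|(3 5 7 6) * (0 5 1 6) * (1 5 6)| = |(0 6 3 5 7)| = 5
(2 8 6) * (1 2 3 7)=(1 2 8 6 3 7)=[0, 2, 8, 7, 4, 5, 3, 1, 6]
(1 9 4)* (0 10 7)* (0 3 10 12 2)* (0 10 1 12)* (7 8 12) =[0, 9, 10, 1, 7, 5, 6, 3, 12, 4, 8, 11, 2] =(1 9 4 7 3)(2 10 8 12)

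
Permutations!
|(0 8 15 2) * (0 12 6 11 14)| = |(0 8 15 2 12 6 11 14)| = 8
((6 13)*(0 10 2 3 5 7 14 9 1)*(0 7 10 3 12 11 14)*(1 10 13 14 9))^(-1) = (0 7 1 14 6 13 5 3)(2 10 9 11 12)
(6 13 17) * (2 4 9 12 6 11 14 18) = [0, 1, 4, 3, 9, 5, 13, 7, 8, 12, 10, 14, 6, 17, 18, 15, 16, 11, 2] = (2 4 9 12 6 13 17 11 14 18)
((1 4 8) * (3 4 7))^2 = ((1 7 3 4 8))^2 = (1 3 8 7 4)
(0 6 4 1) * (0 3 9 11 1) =(0 6 4)(1 3 9 11) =[6, 3, 2, 9, 0, 5, 4, 7, 8, 11, 10, 1]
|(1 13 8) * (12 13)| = |(1 12 13 8)| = 4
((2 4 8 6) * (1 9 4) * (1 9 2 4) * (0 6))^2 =(0 4)(1 9 2)(6 8)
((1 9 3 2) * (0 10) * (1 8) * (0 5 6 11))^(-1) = (0 11 6 5 10)(1 8 2 3 9)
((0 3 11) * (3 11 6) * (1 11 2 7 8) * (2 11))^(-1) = (0 11)(1 8 7 2)(3 6)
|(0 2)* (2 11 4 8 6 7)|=7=|(0 11 4 8 6 7 2)|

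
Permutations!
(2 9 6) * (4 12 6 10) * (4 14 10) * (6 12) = [0, 1, 9, 3, 6, 5, 2, 7, 8, 4, 14, 11, 12, 13, 10] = (2 9 4 6)(10 14)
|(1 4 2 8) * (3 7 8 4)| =|(1 3 7 8)(2 4)| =4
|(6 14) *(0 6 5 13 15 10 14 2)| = 15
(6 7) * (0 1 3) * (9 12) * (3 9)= (0 1 9 12 3)(6 7)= [1, 9, 2, 0, 4, 5, 7, 6, 8, 12, 10, 11, 3]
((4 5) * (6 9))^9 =(4 5)(6 9)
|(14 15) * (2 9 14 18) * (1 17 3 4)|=20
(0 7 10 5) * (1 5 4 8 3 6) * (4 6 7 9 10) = (0 9 10 6 1 5)(3 7 4 8) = [9, 5, 2, 7, 8, 0, 1, 4, 3, 10, 6]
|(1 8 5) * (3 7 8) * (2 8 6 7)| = 10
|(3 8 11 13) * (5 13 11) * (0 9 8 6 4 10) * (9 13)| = |(0 13 3 6 4 10)(5 9 8)| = 6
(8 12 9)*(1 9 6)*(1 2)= [0, 9, 1, 3, 4, 5, 2, 7, 12, 8, 10, 11, 6]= (1 9 8 12 6 2)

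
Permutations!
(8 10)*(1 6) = (1 6)(8 10) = [0, 6, 2, 3, 4, 5, 1, 7, 10, 9, 8]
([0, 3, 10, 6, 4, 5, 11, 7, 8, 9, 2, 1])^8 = [0, 1, 2, 3, 4, 5, 6, 7, 8, 9, 10, 11]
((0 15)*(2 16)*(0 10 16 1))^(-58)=(0 10 2)(1 15 16)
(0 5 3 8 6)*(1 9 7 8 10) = (0 5 3 10 1 9 7 8 6) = [5, 9, 2, 10, 4, 3, 0, 8, 6, 7, 1]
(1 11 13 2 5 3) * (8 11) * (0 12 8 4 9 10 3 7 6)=(0 12 8 11 13 2 5 7 6)(1 4 9 10 3)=[12, 4, 5, 1, 9, 7, 0, 6, 11, 10, 3, 13, 8, 2]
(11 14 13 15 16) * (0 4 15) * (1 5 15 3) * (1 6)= (0 4 3 6 1 5 15 16 11 14 13)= [4, 5, 2, 6, 3, 15, 1, 7, 8, 9, 10, 14, 12, 0, 13, 16, 11]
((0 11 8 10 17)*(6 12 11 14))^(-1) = (0 17 10 8 11 12 6 14)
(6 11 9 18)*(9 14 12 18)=(6 11 14 12 18)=[0, 1, 2, 3, 4, 5, 11, 7, 8, 9, 10, 14, 18, 13, 12, 15, 16, 17, 6]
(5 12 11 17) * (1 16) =[0, 16, 2, 3, 4, 12, 6, 7, 8, 9, 10, 17, 11, 13, 14, 15, 1, 5] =(1 16)(5 12 11 17)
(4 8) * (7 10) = (4 8)(7 10) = [0, 1, 2, 3, 8, 5, 6, 10, 4, 9, 7]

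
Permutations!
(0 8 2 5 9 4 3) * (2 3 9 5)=(0 8 3)(4 9)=[8, 1, 2, 0, 9, 5, 6, 7, 3, 4]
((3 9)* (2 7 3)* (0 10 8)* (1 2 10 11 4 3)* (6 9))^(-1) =((0 11 4 3 6 9 10 8)(1 2 7))^(-1) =(0 8 10 9 6 3 4 11)(1 7 2)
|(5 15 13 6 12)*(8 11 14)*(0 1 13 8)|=10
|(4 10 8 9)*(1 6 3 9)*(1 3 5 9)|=8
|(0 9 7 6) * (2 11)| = 4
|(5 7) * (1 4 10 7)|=5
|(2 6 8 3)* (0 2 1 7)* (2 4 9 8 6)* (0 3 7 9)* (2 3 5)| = 14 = |(0 4)(1 9 8 7 5 2 3)|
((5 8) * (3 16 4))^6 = ((3 16 4)(5 8))^6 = (16)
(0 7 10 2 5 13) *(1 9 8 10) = (0 7 1 9 8 10 2 5 13) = [7, 9, 5, 3, 4, 13, 6, 1, 10, 8, 2, 11, 12, 0]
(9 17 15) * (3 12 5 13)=(3 12 5 13)(9 17 15)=[0, 1, 2, 12, 4, 13, 6, 7, 8, 17, 10, 11, 5, 3, 14, 9, 16, 15]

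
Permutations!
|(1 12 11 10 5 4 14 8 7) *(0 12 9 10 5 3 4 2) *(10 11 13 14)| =33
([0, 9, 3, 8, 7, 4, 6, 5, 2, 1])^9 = (1 9)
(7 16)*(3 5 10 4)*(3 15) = [0, 1, 2, 5, 15, 10, 6, 16, 8, 9, 4, 11, 12, 13, 14, 3, 7] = (3 5 10 4 15)(7 16)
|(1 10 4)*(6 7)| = 6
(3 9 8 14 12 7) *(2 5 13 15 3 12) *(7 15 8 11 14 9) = (2 5 13 8 9 11 14)(3 7 12 15) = [0, 1, 5, 7, 4, 13, 6, 12, 9, 11, 10, 14, 15, 8, 2, 3]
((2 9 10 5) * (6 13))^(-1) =(2 5 10 9)(6 13)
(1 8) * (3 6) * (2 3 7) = [0, 8, 3, 6, 4, 5, 7, 2, 1] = (1 8)(2 3 6 7)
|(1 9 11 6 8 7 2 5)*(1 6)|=15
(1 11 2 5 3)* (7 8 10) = [0, 11, 5, 1, 4, 3, 6, 8, 10, 9, 7, 2] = (1 11 2 5 3)(7 8 10)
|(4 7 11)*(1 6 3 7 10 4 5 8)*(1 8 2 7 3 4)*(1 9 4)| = |(1 6)(2 7 11 5)(4 10 9)| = 12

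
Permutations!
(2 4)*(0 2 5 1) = (0 2 4 5 1) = [2, 0, 4, 3, 5, 1]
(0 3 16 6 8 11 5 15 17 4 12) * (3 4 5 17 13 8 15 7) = (0 4 12)(3 16 6 15 13 8 11 17 5 7) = [4, 1, 2, 16, 12, 7, 15, 3, 11, 9, 10, 17, 0, 8, 14, 13, 6, 5]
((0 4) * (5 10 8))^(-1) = (0 4)(5 8 10)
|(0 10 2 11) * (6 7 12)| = 12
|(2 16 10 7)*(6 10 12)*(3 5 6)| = 8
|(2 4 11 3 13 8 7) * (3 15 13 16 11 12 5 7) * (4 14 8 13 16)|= 24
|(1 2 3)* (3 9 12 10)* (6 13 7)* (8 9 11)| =24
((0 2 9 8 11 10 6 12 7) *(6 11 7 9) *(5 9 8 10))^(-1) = ((0 2 6 12 8 7)(5 9 10 11))^(-1) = (0 7 8 12 6 2)(5 11 10 9)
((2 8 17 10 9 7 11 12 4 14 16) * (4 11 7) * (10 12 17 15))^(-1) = ((2 8 15 10 9 4 14 16)(11 17 12))^(-1) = (2 16 14 4 9 10 15 8)(11 12 17)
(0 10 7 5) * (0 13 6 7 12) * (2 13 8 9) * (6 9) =(0 10 12)(2 13 9)(5 8 6 7) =[10, 1, 13, 3, 4, 8, 7, 5, 6, 2, 12, 11, 0, 9]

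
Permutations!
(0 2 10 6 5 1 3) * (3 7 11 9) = (0 2 10 6 5 1 7 11 9 3) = [2, 7, 10, 0, 4, 1, 5, 11, 8, 3, 6, 9]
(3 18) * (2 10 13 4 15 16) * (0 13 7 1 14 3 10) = [13, 14, 0, 18, 15, 5, 6, 1, 8, 9, 7, 11, 12, 4, 3, 16, 2, 17, 10] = (0 13 4 15 16 2)(1 14 3 18 10 7)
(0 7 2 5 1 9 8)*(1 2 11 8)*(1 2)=(0 7 11 8)(1 9 2 5)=[7, 9, 5, 3, 4, 1, 6, 11, 0, 2, 10, 8]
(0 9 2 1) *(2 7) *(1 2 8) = (0 9 7 8 1) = [9, 0, 2, 3, 4, 5, 6, 8, 1, 7]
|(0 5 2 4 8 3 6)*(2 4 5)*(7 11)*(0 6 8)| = |(0 2 5 4)(3 8)(7 11)| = 4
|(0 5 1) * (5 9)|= |(0 9 5 1)|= 4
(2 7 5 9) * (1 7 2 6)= (1 7 5 9 6)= [0, 7, 2, 3, 4, 9, 1, 5, 8, 6]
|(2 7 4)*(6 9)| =|(2 7 4)(6 9)| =6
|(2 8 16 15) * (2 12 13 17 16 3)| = |(2 8 3)(12 13 17 16 15)| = 15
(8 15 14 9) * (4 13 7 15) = (4 13 7 15 14 9 8) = [0, 1, 2, 3, 13, 5, 6, 15, 4, 8, 10, 11, 12, 7, 9, 14]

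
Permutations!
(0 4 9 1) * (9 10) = (0 4 10 9 1) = [4, 0, 2, 3, 10, 5, 6, 7, 8, 1, 9]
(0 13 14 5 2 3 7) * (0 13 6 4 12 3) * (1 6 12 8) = [12, 6, 0, 7, 8, 2, 4, 13, 1, 9, 10, 11, 3, 14, 5] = (0 12 3 7 13 14 5 2)(1 6 4 8)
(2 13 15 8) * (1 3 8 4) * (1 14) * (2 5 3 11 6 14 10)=(1 11 6 14)(2 13 15 4 10)(3 8 5)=[0, 11, 13, 8, 10, 3, 14, 7, 5, 9, 2, 6, 12, 15, 1, 4]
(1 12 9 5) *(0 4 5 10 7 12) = (0 4 5 1)(7 12 9 10) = [4, 0, 2, 3, 5, 1, 6, 12, 8, 10, 7, 11, 9]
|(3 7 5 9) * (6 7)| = |(3 6 7 5 9)| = 5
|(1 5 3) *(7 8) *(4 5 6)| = 10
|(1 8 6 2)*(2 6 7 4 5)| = 6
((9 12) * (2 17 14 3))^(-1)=((2 17 14 3)(9 12))^(-1)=(2 3 14 17)(9 12)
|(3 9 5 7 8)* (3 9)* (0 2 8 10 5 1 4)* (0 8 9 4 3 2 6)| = 12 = |(0 6)(1 3 2 9)(4 8)(5 7 10)|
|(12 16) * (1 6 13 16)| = 5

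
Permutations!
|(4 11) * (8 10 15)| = 6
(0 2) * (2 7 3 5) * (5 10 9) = (0 7 3 10 9 5 2) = [7, 1, 0, 10, 4, 2, 6, 3, 8, 5, 9]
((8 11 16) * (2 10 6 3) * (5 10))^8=(2 6 5 3 10)(8 16 11)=((2 5 10 6 3)(8 11 16))^8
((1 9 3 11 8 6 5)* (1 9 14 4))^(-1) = ((1 14 4)(3 11 8 6 5 9))^(-1) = (1 4 14)(3 9 5 6 8 11)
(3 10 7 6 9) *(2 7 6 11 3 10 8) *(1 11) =[0, 11, 7, 8, 4, 5, 9, 1, 2, 10, 6, 3] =(1 11 3 8 2 7)(6 9 10)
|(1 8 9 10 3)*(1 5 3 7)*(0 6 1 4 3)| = 10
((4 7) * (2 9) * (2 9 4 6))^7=((9)(2 4 7 6))^7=(9)(2 6 7 4)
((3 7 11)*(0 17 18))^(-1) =((0 17 18)(3 7 11))^(-1) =(0 18 17)(3 11 7)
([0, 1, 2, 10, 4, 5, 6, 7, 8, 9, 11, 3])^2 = [0, 1, 2, 11, 4, 5, 6, 7, 8, 9, 3, 10]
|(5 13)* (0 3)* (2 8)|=|(0 3)(2 8)(5 13)|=2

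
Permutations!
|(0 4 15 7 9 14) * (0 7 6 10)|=|(0 4 15 6 10)(7 9 14)|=15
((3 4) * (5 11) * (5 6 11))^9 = (3 4)(6 11)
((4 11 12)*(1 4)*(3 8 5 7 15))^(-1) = ((1 4 11 12)(3 8 5 7 15))^(-1) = (1 12 11 4)(3 15 7 5 8)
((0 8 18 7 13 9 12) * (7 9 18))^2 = ((0 8 7 13 18 9 12))^2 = (0 7 18 12 8 13 9)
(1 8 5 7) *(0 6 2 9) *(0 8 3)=(0 6 2 9 8 5 7 1 3)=[6, 3, 9, 0, 4, 7, 2, 1, 5, 8]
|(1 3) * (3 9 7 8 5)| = 6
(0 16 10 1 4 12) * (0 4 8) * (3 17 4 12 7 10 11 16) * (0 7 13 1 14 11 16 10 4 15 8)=(0 3 17 15 8 7 4 13 1)(10 14 11)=[3, 0, 2, 17, 13, 5, 6, 4, 7, 9, 14, 10, 12, 1, 11, 8, 16, 15]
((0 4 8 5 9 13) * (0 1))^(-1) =((0 4 8 5 9 13 1))^(-1) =(0 1 13 9 5 8 4)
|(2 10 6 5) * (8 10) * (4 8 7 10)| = |(2 7 10 6 5)(4 8)| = 10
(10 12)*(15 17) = (10 12)(15 17) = [0, 1, 2, 3, 4, 5, 6, 7, 8, 9, 12, 11, 10, 13, 14, 17, 16, 15]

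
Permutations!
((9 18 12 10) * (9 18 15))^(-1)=((9 15)(10 18 12))^(-1)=(9 15)(10 12 18)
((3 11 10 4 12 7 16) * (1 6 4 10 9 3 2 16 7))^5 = ((1 6 4 12)(2 16)(3 11 9))^5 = (1 6 4 12)(2 16)(3 9 11)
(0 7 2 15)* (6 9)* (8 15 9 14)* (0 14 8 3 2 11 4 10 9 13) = (0 7 11 4 10 9 6 8 15 14 3 2 13) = [7, 1, 13, 2, 10, 5, 8, 11, 15, 6, 9, 4, 12, 0, 3, 14]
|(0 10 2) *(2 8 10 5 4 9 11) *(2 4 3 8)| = |(0 5 3 8 10 2)(4 9 11)| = 6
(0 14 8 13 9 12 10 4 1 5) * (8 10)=(0 14 10 4 1 5)(8 13 9 12)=[14, 5, 2, 3, 1, 0, 6, 7, 13, 12, 4, 11, 8, 9, 10]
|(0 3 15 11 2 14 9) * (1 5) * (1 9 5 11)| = |(0 3 15 1 11 2 14 5 9)| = 9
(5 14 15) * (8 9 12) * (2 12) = [0, 1, 12, 3, 4, 14, 6, 7, 9, 2, 10, 11, 8, 13, 15, 5] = (2 12 8 9)(5 14 15)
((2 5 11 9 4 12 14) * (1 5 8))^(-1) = (1 8 2 14 12 4 9 11 5)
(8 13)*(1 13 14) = (1 13 8 14) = [0, 13, 2, 3, 4, 5, 6, 7, 14, 9, 10, 11, 12, 8, 1]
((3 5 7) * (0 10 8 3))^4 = ((0 10 8 3 5 7))^4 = (0 5 8)(3 10 7)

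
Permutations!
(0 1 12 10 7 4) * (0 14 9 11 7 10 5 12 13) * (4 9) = (0 1 13)(4 14)(5 12)(7 9 11) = [1, 13, 2, 3, 14, 12, 6, 9, 8, 11, 10, 7, 5, 0, 4]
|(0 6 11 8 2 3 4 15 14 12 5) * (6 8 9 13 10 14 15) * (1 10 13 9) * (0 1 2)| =10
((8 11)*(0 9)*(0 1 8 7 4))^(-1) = ((0 9 1 8 11 7 4))^(-1) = (0 4 7 11 8 1 9)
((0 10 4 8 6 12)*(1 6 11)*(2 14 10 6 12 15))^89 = ((0 6 15 2 14 10 4 8 11 1 12))^89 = (0 6 15 2 14 10 4 8 11 1 12)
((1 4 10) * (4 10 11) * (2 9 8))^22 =((1 10)(2 9 8)(4 11))^22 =(11)(2 9 8)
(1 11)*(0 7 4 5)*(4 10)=(0 7 10 4 5)(1 11)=[7, 11, 2, 3, 5, 0, 6, 10, 8, 9, 4, 1]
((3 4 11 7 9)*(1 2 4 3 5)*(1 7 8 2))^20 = (11)(5 9 7)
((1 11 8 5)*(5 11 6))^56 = ((1 6 5)(8 11))^56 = (11)(1 5 6)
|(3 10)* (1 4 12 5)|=4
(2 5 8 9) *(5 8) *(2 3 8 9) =(2 9 3 8) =[0, 1, 9, 8, 4, 5, 6, 7, 2, 3]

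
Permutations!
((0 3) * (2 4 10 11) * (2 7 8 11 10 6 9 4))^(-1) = (0 3)(4 9 6)(7 11 8)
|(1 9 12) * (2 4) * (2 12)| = 5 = |(1 9 2 4 12)|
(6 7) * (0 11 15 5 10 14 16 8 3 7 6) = [11, 1, 2, 7, 4, 10, 6, 0, 3, 9, 14, 15, 12, 13, 16, 5, 8] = (0 11 15 5 10 14 16 8 3 7)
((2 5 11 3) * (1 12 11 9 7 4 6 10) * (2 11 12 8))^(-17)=((12)(1 8 2 5 9 7 4 6 10)(3 11))^(-17)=(12)(1 8 2 5 9 7 4 6 10)(3 11)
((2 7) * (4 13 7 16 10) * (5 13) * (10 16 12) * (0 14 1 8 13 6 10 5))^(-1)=((16)(0 14 1 8 13 7 2 12 5 6 10 4))^(-1)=(16)(0 4 10 6 5 12 2 7 13 8 1 14)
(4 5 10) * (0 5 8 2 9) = (0 5 10 4 8 2 9) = [5, 1, 9, 3, 8, 10, 6, 7, 2, 0, 4]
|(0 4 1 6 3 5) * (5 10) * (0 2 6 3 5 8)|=6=|(0 4 1 3 10 8)(2 6 5)|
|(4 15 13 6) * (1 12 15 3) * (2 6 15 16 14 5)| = 18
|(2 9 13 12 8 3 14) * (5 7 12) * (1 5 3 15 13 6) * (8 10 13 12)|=13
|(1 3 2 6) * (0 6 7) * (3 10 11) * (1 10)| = 7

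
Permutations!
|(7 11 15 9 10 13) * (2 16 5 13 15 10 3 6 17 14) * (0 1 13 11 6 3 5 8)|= 10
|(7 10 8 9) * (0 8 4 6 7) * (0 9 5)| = 12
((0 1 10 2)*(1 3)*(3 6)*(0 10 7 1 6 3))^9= (1 7)(2 10)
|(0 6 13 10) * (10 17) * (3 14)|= 10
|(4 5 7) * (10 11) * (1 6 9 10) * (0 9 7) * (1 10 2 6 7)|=8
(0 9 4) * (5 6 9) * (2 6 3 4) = (0 5 3 4)(2 6 9) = [5, 1, 6, 4, 0, 3, 9, 7, 8, 2]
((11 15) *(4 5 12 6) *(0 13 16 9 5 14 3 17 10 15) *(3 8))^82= (0 4 11 6 15 12 10 5 17 9 3 16 8 13 14)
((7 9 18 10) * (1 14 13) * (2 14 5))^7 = ((1 5 2 14 13)(7 9 18 10))^7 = (1 2 13 5 14)(7 10 18 9)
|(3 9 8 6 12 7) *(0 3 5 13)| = 9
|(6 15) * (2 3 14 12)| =|(2 3 14 12)(6 15)| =4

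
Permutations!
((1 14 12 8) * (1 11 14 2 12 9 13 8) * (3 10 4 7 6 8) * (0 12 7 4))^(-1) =(0 10 3 13 9 14 11 8 6 7 2 1 12)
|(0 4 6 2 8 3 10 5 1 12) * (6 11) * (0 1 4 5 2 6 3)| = 8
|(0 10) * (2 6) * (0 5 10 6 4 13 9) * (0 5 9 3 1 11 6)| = 21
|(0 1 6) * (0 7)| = 4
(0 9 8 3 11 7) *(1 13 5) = (0 9 8 3 11 7)(1 13 5) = [9, 13, 2, 11, 4, 1, 6, 0, 3, 8, 10, 7, 12, 5]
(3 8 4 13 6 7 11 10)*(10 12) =(3 8 4 13 6 7 11 12 10) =[0, 1, 2, 8, 13, 5, 7, 11, 4, 9, 3, 12, 10, 6]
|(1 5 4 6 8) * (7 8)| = |(1 5 4 6 7 8)| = 6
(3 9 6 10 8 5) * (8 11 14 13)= [0, 1, 2, 9, 4, 3, 10, 7, 5, 6, 11, 14, 12, 8, 13]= (3 9 6 10 11 14 13 8 5)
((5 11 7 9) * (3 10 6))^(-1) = (3 6 10)(5 9 7 11)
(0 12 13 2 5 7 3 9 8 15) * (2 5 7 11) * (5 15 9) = (0 12 13 15)(2 7 3 5 11)(8 9) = [12, 1, 7, 5, 4, 11, 6, 3, 9, 8, 10, 2, 13, 15, 14, 0]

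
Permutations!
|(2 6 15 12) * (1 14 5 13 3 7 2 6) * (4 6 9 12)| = 42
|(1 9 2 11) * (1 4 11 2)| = |(1 9)(4 11)| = 2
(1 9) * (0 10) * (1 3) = (0 10)(1 9 3) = [10, 9, 2, 1, 4, 5, 6, 7, 8, 3, 0]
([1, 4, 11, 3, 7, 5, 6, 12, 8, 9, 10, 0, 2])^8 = (0 1 4 7 12 2 11)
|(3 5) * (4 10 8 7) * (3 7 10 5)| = |(4 5 7)(8 10)| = 6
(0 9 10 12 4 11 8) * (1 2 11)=(0 9 10 12 4 1 2 11 8)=[9, 2, 11, 3, 1, 5, 6, 7, 0, 10, 12, 8, 4]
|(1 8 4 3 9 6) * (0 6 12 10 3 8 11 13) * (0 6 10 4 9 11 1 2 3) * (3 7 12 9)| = 18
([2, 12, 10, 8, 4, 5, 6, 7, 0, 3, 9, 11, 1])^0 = [0, 1, 2, 3, 4, 5, 6, 7, 8, 9, 10, 11, 12]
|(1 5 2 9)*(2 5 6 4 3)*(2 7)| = 7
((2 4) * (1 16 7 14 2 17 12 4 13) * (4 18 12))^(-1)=(1 13 2 14 7 16)(4 17)(12 18)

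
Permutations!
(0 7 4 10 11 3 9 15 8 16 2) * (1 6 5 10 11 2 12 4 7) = (0 1 6 5 10 2)(3 9 15 8 16 12 4 11) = [1, 6, 0, 9, 11, 10, 5, 7, 16, 15, 2, 3, 4, 13, 14, 8, 12]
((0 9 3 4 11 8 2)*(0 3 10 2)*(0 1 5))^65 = ((0 9 10 2 3 4 11 8 1 5))^65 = (0 4)(1 2)(3 5)(8 10)(9 11)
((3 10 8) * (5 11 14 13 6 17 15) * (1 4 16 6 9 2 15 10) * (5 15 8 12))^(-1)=(1 3 8 2 9 13 14 11 5 12 10 17 6 16 4)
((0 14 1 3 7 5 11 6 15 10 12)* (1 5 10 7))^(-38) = (0 10 15 11 14 12 7 6 5)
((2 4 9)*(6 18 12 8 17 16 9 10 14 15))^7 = (2 12 10 17 15 9 18 4 8 14 16 6)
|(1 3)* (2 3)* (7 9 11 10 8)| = |(1 2 3)(7 9 11 10 8)| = 15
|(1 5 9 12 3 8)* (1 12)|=3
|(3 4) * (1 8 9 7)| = |(1 8 9 7)(3 4)| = 4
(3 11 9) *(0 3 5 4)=(0 3 11 9 5 4)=[3, 1, 2, 11, 0, 4, 6, 7, 8, 5, 10, 9]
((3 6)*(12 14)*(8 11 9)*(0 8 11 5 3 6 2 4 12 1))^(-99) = (14)(9 11)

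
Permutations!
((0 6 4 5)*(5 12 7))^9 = ((0 6 4 12 7 5))^9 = (0 12)(4 5)(6 7)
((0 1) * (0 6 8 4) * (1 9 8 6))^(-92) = ((0 9 8 4))^(-92) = (9)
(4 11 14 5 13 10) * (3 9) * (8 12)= (3 9)(4 11 14 5 13 10)(8 12)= [0, 1, 2, 9, 11, 13, 6, 7, 12, 3, 4, 14, 8, 10, 5]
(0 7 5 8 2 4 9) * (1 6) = (0 7 5 8 2 4 9)(1 6) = [7, 6, 4, 3, 9, 8, 1, 5, 2, 0]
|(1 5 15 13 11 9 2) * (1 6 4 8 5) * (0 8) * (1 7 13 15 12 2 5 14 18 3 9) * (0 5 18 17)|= |(0 8 14 17)(1 7 13 11)(2 6 4 5 12)(3 9 18)|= 60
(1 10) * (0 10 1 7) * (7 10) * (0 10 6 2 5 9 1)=(0 7 10 6 2 5 9 1)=[7, 0, 5, 3, 4, 9, 2, 10, 8, 1, 6]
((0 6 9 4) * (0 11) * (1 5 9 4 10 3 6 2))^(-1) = (0 11 4 6 3 10 9 5 1 2)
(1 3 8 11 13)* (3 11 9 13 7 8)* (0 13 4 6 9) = [13, 11, 2, 3, 6, 5, 9, 8, 0, 4, 10, 7, 12, 1] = (0 13 1 11 7 8)(4 6 9)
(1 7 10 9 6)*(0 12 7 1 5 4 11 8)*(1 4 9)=(0 12 7 10 1 4 11 8)(5 9 6)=[12, 4, 2, 3, 11, 9, 5, 10, 0, 6, 1, 8, 7]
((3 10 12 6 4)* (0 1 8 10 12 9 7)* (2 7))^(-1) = ((0 1 8 10 9 2 7)(3 12 6 4))^(-1) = (0 7 2 9 10 8 1)(3 4 6 12)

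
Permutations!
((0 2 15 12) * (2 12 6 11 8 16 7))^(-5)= (0 12)(2 6 8 7 15 11 16)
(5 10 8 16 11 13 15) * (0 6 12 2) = (0 6 12 2)(5 10 8 16 11 13 15) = [6, 1, 0, 3, 4, 10, 12, 7, 16, 9, 8, 13, 2, 15, 14, 5, 11]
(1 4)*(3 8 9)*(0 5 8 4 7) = (0 5 8 9 3 4 1 7) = [5, 7, 2, 4, 1, 8, 6, 0, 9, 3]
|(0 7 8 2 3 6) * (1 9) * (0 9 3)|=|(0 7 8 2)(1 3 6 9)|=4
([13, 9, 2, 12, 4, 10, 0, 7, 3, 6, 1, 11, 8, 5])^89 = (0 9 10 13 6 1 5)(3 8 12)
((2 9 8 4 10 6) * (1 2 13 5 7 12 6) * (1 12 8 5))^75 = ((1 2 9 5 7 8 4 10 12 6 13))^75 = (1 6 10 8 5 2 13 12 4 7 9)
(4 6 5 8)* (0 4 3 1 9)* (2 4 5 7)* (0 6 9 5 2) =(0 2 4 9 6 7)(1 5 8 3) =[2, 5, 4, 1, 9, 8, 7, 0, 3, 6]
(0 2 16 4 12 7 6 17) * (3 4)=[2, 1, 16, 4, 12, 5, 17, 6, 8, 9, 10, 11, 7, 13, 14, 15, 3, 0]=(0 2 16 3 4 12 7 6 17)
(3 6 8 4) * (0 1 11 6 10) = (0 1 11 6 8 4 3 10) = [1, 11, 2, 10, 3, 5, 8, 7, 4, 9, 0, 6]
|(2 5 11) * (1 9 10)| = |(1 9 10)(2 5 11)| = 3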